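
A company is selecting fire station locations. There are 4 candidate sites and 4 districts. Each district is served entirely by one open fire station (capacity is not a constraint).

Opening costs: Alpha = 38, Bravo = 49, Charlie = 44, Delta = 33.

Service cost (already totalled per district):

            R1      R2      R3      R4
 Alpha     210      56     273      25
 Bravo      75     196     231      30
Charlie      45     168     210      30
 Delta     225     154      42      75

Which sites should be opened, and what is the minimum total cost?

For any fixed open set, each district goes to its cheapest open site; total = fixed + service.
{Alpha, Charlie, Delta}: R1→Charlie 45, R2→Alpha 56, R3→Delta 42, R4→Alpha 25. Service 168; fixed 115; total 283.
{Alpha, Bravo, Delta}: service 198 + fixed 120 = 318
{Alpha, Bravo, Charlie, Delta}: service 168 + fixed 164 = 332
{Delta}: R1→Delta 225, R2→Delta 154, R3→Delta 42, R4→Delta 75. Service 496; fixed 33; total 529.
No other subset beats 283.

Open Alpha, Charlie and Delta; minimum total cost 283.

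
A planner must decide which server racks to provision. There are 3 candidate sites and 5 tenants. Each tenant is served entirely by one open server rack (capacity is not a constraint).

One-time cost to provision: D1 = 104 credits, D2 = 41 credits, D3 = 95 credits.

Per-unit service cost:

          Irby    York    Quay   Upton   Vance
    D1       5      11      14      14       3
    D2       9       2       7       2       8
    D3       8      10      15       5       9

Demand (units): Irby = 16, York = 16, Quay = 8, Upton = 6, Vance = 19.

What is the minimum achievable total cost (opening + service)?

Minimum total cost: 382

For any fixed open set, each tenant goes to its cheapest open site; total = fixed + service.
{D1, D2}: Irby→D1 5·16=80, York→D2 2·16=32, Quay→D2 7·8=56, Upton→D2 2·6=12, Vance→D1 3·19=57. Service 237; fixed 145; total 382.
{D2}: service 396 + fixed 41 = 437
{D1, D2, D3}: Irby→D1 5·16=80, York→D2 2·16=32, Quay→D2 7·8=56, Upton→D2 2·6=12, Vance→D1 3·19=57. Service 237; fixed 240; total 477.
No other subset beats 382.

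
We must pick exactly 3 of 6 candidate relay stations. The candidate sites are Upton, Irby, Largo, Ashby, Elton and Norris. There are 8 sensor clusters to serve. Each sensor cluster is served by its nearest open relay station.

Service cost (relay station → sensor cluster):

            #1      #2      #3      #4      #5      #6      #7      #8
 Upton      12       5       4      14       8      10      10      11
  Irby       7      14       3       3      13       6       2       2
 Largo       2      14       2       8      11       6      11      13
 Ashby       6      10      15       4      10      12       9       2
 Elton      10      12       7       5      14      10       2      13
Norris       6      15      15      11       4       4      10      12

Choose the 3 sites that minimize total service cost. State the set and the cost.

With exactly 3 open, each sensor cluster uses its cheapest among the chosen.
{Upton, Irby, Norris}: #1→Norris 6, #2→Upton 5, #3→Irby 3, #4→Irby 3, #5→Norris 4, #6→Norris 4, #7→Irby 2, #8→Irby 2. Service cost 29.
{Upton, Irby, Largo}: service cost 30
{Irby, Largo, Norris}: service cost 33
Among all 20 size-3 choices, {Upton, Irby, Norris} is lowest.

Choose Upton, Irby and Norris; total service cost 29.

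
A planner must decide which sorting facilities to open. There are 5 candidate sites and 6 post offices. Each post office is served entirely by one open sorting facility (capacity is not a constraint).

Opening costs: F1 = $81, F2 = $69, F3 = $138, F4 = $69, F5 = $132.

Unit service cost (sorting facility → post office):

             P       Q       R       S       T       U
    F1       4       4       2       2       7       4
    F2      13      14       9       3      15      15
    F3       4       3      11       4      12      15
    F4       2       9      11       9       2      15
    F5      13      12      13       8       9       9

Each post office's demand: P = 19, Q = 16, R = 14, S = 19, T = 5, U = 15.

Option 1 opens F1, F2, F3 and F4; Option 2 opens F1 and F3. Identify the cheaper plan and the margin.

Option 2 is cheaper by 75.

Option 1: {F1, F2, F3, F4}: P→F4 2·19=38, Q→F3 3·16=48, R→F1 2·14=28, S→F1 2·19=38, T→F4 2·5=10, U→F1 4·15=60. Service 222; fixed 357; total 579.
Option 2: {F1, F3}: P→F1 4·19=76, Q→F3 3·16=48, R→F1 2·14=28, S→F1 2·19=38, T→F1 7·5=35, U→F1 4·15=60. Service 285; fixed 219; total 504.
Difference: |579 − 504| = 75.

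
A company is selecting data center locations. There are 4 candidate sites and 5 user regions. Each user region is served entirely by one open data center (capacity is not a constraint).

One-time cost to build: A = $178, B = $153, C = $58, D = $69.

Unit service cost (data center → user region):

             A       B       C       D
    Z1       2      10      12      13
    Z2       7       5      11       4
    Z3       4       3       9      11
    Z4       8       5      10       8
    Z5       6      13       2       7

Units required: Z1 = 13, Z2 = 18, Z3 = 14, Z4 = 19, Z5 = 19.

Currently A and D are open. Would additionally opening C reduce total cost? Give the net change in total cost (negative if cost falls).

Current service cost with {A, D}: 420.
Adding C: each user region re-picks its cheapest; new service cost 344, saving 76.
Extra fixed cost: 58. Net change = 58 − 76 = -18.
(Totals: 667 → 649.)

Yes — net change −18 (cost falls by 18).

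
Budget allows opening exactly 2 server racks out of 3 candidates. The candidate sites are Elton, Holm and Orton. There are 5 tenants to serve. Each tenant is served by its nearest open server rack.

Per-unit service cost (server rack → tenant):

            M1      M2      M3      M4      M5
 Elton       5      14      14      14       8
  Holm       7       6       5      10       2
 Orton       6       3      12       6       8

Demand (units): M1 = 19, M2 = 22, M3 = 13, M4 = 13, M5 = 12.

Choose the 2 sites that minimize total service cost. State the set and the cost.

With exactly 2 open, each tenant uses its cheapest among the chosen.
{Holm, Orton}: M1→Orton 6·19=114, M2→Orton 3·22=66, M3→Holm 5·13=65, M4→Orton 6·13=78, M5→Holm 2·12=24. Service cost 347.
{Elton, Holm}: service cost 446
{Elton, Orton}: service cost 491
Among all 3 size-2 choices, {Holm, Orton} is lowest.

Choose Holm and Orton; total service cost 347.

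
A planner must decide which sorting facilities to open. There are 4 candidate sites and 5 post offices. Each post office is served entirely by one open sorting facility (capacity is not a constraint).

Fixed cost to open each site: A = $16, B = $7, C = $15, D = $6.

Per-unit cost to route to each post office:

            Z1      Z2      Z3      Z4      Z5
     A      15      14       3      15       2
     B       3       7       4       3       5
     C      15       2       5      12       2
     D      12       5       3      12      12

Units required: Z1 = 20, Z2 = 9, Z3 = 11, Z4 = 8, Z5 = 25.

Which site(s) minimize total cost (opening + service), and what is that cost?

Open B, C and D; minimum total cost 213.

For any fixed open set, each post office goes to its cheapest open site; total = fixed + service.
{B, C, D}: Z1→B 3·20=60, Z2→C 2·9=18, Z3→D 3·11=33, Z4→B 3·8=24, Z5→C 2·25=50. Service 185; fixed 28; total 213.
{B, C}: service 196 + fixed 22 = 218
{A, B, C}: Z1→B 3·20=60, Z2→C 2·9=18, Z3→A 3·11=33, Z4→B 3·8=24, Z5→A 2·25=50. Service 185; fixed 38; total 223.
{A, B, C, D}: Z1→B 3·20=60, Z2→C 2·9=18, Z3→A 3·11=33, Z4→B 3·8=24, Z5→A 2·25=50. Service 185; fixed 44; total 229.
(All 15 nonempty subsets were checked; B, C and D is lowest.)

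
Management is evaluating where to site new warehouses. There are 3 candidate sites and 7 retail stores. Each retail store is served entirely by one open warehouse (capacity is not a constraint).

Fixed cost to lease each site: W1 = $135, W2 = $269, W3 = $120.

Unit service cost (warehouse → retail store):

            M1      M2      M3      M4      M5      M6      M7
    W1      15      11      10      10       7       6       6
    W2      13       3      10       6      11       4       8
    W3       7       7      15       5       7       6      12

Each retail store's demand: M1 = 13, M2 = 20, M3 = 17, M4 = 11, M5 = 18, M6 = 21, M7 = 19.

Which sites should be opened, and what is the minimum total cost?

For any fixed open set, each retail store goes to its cheapest open site; total = fixed + service.
{W1, W3}: M1→W3 7·13=91, M2→W3 7·20=140, M3→W1 10·17=170, M4→W3 5·11=55, M5→W1 7·18=126, M6→W1 6·21=126, M7→W1 6·19=114. Service 822; fixed 255; total 1077.
{W2, W3}: M1→W3 7·13=91, M2→W2 3·20=60, M3→W2 10·17=170, M4→W3 5·11=55, M5→W3 7·18=126, M6→W2 4·21=84, M7→W2 8·19=152. Service 738; fixed 389; total 1127.
{W3}: service 1021 + fixed 120 = 1141
{W1, W2, W3}: service 700 + fixed 524 = 1224
(All 7 nonempty subsets were checked; W1 and W3 is lowest.)

Open W1 and W3; minimum total cost 1077.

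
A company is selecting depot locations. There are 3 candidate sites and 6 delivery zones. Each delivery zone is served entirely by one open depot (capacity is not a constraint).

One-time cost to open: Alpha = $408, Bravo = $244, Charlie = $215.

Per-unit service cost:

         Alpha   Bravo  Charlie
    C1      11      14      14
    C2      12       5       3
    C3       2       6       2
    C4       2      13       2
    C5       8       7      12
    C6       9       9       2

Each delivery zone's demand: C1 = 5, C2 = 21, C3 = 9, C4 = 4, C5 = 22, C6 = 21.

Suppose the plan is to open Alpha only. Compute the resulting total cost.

Total cost: 1106

Each delivery zone is assigned to its cheapest site among the open ones.
{Alpha}: C1→Alpha 11·5=55, C2→Alpha 12·21=252, C3→Alpha 2·9=18, C4→Alpha 2·4=8, C5→Alpha 8·22=176, C6→Alpha 9·21=189. Service 698; fixed 408; total 1106.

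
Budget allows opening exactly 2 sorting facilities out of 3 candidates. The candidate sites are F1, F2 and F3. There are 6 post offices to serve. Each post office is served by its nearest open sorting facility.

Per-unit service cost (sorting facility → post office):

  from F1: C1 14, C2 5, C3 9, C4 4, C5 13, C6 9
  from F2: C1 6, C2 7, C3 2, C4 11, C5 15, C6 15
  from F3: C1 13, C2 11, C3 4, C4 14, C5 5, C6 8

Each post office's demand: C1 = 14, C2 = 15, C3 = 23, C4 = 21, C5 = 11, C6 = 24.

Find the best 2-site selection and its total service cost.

With exactly 2 open, each post office uses its cheapest among the chosen.
{F1, F2}: C1→F2 6·14=84, C2→F1 5·15=75, C3→F2 2·23=46, C4→F1 4·21=84, C5→F1 13·11=143, C6→F1 9·24=216. Service cost 648.
{F1, F3}: service cost 680
{F2, F3}: service cost 713
Among all 3 size-2 choices, {F1, F2} is lowest.

Choose F1 and F2; total service cost 648.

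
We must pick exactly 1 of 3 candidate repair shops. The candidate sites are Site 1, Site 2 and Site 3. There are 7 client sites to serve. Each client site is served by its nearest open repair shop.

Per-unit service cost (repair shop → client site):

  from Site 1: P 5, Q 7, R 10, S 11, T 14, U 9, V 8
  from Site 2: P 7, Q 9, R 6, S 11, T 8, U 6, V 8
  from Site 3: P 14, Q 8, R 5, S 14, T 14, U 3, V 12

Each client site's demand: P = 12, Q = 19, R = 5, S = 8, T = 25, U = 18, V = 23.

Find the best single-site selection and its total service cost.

Choose Site 2 only; total service cost 865.

With exactly 1 open, each client site uses its cheapest among the chosen.
{Site 2}: P→Site 2 7·12=84, Q→Site 2 9·19=171, R→Site 2 6·5=30, S→Site 2 11·8=88, T→Site 2 8·25=200, U→Site 2 6·18=108, V→Site 2 8·23=184. Service cost 865.
{Site 1}: service cost 1027
{Site 3}: service cost 1137
Among all 3 size-1 choices, {Site 2} is lowest.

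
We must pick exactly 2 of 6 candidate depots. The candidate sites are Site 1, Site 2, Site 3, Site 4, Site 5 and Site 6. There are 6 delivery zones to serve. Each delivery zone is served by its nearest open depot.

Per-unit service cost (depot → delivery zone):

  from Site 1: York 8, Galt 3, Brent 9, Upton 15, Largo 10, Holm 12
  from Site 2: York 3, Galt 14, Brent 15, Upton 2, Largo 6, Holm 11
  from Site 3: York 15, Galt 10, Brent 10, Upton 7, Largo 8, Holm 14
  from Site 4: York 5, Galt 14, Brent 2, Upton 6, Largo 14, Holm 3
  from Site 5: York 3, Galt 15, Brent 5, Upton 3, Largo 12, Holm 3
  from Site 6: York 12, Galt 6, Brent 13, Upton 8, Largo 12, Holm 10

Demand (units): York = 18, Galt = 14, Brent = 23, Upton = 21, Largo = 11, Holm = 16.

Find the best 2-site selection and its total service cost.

With exactly 2 open, each delivery zone uses its cheapest among the chosen.
{Site 1, Site 5}: York→Site 5 3·18=54, Galt→Site 1 3·14=42, Brent→Site 5 5·23=115, Upton→Site 5 3·21=63, Largo→Site 1 10·11=110, Holm→Site 5 3·16=48. Service cost 432.
{Site 2, Site 4}: service cost 452
{Site 1, Site 4}: service cost 462
Among all 15 size-2 choices, {Site 1, Site 5} is lowest.

Choose Site 1 and Site 5; total service cost 432.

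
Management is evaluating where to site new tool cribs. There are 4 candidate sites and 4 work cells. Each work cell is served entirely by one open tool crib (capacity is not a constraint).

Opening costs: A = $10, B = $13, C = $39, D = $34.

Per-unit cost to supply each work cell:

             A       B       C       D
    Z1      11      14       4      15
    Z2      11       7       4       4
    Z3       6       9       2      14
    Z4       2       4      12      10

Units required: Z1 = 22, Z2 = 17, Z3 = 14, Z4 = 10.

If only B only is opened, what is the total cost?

Total cost: 606

Each work cell is assigned to its cheapest site among the open ones.
{B}: Z1→B 14·22=308, Z2→B 7·17=119, Z3→B 9·14=126, Z4→B 4·10=40. Service 593; fixed 13; total 606.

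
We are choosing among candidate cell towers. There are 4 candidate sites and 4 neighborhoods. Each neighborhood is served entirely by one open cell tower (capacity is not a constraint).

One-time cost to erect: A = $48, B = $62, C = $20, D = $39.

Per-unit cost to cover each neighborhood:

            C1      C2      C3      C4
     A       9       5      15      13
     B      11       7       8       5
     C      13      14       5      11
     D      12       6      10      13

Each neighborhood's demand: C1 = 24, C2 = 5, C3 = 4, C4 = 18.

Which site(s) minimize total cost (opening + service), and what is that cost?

For any fixed open set, each neighborhood goes to its cheapest open site; total = fixed + service.
{A, B}: C1→A 9·24=216, C2→A 5·5=25, C3→B 8·4=32, C4→B 5·18=90. Service 363; fixed 110; total 473.
{A, B, C}: service 351 + fixed 130 = 481
{B}: C1→B 11·24=264, C2→B 7·5=35, C3→B 8·4=32, C4→B 5·18=90. Service 421; fixed 62; total 483.
{A, B, C, D}: service 351 + fixed 169 = 520
(All 15 nonempty subsets were checked; A and B is lowest.)

Open A and B; minimum total cost 473.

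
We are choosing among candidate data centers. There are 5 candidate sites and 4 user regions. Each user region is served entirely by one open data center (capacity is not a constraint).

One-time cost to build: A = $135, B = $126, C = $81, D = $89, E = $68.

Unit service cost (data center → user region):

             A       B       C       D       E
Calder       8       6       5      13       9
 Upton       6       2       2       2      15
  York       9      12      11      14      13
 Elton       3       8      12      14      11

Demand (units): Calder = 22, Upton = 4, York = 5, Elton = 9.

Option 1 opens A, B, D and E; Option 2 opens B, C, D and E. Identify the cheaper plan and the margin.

Option 1: {A, B, D, E}: Calder→B 6·22=132, Upton→B 2·4=8, York→A 9·5=45, Elton→A 3·9=27. Service 212; fixed 418; total 630.
Option 2: {B, C, D, E}: Calder→C 5·22=110, Upton→B 2·4=8, York→C 11·5=55, Elton→B 8·9=72. Service 245; fixed 364; total 609.
Difference: |630 − 609| = 21.

Option 2 is cheaper by 21.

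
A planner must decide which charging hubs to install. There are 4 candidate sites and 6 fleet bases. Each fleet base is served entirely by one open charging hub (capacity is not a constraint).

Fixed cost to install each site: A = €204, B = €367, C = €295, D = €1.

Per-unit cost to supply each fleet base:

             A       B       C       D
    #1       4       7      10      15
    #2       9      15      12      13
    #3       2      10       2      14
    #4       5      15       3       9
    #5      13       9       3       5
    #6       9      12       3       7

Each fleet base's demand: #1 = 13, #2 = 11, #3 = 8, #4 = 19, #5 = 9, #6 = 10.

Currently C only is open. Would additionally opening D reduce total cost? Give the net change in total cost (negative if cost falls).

Current service cost with {C}: 392.
Adding D: each fleet base re-picks its cheapest; new service cost 392, saving 0.
Extra fixed cost: 1. Net change = 1 − 0 = 1.
(Totals: 687 → 688.)

No — net change +1 (cost rises by 1).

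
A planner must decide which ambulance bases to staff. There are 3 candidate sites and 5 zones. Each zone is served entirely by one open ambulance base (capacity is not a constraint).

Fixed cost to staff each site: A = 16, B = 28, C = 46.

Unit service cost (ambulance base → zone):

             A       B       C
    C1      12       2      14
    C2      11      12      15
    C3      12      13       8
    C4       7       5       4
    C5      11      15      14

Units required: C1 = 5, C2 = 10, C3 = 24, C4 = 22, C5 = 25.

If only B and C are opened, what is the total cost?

Total cost: 834

Each zone is assigned to its cheapest site among the open ones.
{B, C}: C1→B 2·5=10, C2→B 12·10=120, C3→C 8·24=192, C4→C 4·22=88, C5→C 14·25=350. Service 760; fixed 74; total 834.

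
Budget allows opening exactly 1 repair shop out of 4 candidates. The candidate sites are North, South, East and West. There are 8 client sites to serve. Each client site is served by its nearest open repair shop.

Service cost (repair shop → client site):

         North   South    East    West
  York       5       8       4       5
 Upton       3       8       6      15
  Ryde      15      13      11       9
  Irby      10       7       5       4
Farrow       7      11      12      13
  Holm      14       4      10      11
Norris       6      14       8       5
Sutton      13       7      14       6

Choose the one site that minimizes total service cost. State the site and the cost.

Choose West only; total service cost 68.

With exactly 1 open, each client site uses its cheapest among the chosen.
{West}: York→West 5, Upton→West 15, Ryde→West 9, Irby→West 4, Farrow→West 13, Holm→West 11, Norris→West 5, Sutton→West 6. Service cost 68.
{East}: service cost 70
{South}: service cost 72
Among all 4 size-1 choices, {West} is lowest.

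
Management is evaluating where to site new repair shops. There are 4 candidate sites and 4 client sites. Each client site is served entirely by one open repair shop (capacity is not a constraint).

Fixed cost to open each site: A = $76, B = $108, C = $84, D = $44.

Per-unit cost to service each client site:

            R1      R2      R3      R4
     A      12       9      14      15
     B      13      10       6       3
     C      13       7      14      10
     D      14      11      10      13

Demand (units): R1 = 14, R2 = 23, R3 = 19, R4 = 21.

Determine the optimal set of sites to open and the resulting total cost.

For any fixed open set, each client site goes to its cheapest open site; total = fixed + service.
{B}: R1→B 13·14=182, R2→B 10·23=230, R3→B 6·19=114, R4→B 3·21=63. Service 589; fixed 108; total 697.
{B, C}: service 520 + fixed 192 = 712
{A, B}: service 552 + fixed 184 = 736
{A, B, C, D}: R1→A 12·14=168, R2→C 7·23=161, R3→B 6·19=114, R4→B 3·21=63. Service 506; fixed 312; total 818.
(All 15 nonempty subsets were checked; B only is lowest.)

Open B only; minimum total cost 697.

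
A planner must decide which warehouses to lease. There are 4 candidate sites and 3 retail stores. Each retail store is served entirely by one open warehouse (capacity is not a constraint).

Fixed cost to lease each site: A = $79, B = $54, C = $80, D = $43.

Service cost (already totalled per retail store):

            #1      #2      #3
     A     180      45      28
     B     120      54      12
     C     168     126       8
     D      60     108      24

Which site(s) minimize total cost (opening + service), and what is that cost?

Open B and D; minimum total cost 223.

For any fixed open set, each retail store goes to its cheapest open site; total = fixed + service.
{B, D}: #1→D 60, #2→B 54, #3→B 12. Service 126; fixed 97; total 223.
{D}: #1→D 60, #2→D 108, #3→D 24. Service 192; fixed 43; total 235.
{B}: #1→B 120, #2→B 54, #3→B 12. Service 186; fixed 54; total 240.
{A, B, C, D}: #1→D 60, #2→A 45, #3→C 8. Service 113; fixed 256; total 369.
(All 15 nonempty subsets were checked; B and D is lowest.)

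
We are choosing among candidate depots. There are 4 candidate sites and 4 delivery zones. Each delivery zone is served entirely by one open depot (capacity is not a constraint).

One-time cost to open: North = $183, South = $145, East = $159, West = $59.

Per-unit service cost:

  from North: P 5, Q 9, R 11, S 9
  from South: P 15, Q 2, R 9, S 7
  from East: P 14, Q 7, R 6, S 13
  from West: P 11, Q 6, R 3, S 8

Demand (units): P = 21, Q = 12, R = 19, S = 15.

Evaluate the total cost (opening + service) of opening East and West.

Total cost: 698

Each delivery zone is assigned to its cheapest site among the open ones.
{East, West}: P→West 11·21=231, Q→West 6·12=72, R→West 3·19=57, S→West 8·15=120. Service 480; fixed 218; total 698.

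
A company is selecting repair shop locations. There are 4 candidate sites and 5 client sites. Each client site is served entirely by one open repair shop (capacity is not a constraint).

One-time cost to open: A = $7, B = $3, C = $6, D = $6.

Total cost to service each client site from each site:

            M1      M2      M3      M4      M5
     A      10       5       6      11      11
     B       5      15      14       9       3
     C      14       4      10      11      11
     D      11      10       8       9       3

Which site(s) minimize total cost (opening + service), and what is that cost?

For any fixed open set, each client site goes to its cheapest open site; total = fixed + service.
{A, B}: M1→B 5, M2→A 5, M3→A 6, M4→B 9, M5→B 3. Service 28; fixed 10; total 38.
{B, C}: service 31 + fixed 9 = 40
{A, B, C}: M1→B 5, M2→C 4, M3→A 6, M4→B 9, M5→B 3. Service 27; fixed 16; total 43.
{A, B, C, D}: service 27 + fixed 22 = 49
No other subset beats 38.

Open A and B; minimum total cost 38.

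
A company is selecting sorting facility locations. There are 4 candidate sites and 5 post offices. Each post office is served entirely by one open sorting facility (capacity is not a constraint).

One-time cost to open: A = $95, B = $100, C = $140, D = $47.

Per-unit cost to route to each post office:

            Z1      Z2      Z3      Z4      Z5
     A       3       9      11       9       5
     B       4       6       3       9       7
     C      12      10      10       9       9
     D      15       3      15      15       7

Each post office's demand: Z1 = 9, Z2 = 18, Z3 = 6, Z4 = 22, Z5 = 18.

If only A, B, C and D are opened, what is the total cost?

Each post office is assigned to its cheapest site among the open ones.
{A, B, C, D}: Z1→A 3·9=27, Z2→D 3·18=54, Z3→B 3·6=18, Z4→A 9·22=198, Z5→A 5·18=90. Service 387; fixed 382; total 769.

Total cost: 769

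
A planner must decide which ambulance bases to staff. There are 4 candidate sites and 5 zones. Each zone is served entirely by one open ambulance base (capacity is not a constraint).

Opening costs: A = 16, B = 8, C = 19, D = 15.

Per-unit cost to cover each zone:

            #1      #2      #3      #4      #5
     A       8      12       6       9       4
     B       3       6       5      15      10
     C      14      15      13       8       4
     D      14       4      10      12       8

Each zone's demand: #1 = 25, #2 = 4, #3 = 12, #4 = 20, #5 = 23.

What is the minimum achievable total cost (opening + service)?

For any fixed open set, each zone goes to its cheapest open site; total = fixed + service.
{B, C}: #1→B 3·25=75, #2→B 6·4=24, #3→B 5·12=60, #4→C 8·20=160, #5→C 4·23=92. Service 411; fixed 27; total 438.
{B, C, D}: service 403 + fixed 42 = 445
{A, B, C}: service 411 + fixed 43 = 454
{A, B, C, D}: service 403 + fixed 58 = 461
(All 15 nonempty subsets were checked; B and C is lowest.)

Minimum total cost: 438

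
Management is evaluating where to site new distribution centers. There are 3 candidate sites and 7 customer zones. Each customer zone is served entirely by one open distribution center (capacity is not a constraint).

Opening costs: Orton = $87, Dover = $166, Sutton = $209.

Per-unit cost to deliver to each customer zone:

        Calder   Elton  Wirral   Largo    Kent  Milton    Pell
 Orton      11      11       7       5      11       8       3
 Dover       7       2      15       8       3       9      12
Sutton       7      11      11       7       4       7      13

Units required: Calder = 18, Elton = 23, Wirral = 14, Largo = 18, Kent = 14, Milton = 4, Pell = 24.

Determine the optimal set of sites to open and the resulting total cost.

For any fixed open set, each customer zone goes to its cheapest open site; total = fixed + service.
{Orton, Dover}: Calder→Dover 7·18=126, Elton→Dover 2·23=46, Wirral→Orton 7·14=98, Largo→Orton 5·18=90, Kent→Dover 3·14=42, Milton→Orton 8·4=32, Pell→Orton 3·24=72. Service 506; fixed 253; total 759.
{Orton, Dover, Sutton}: service 502 + fixed 462 = 964
{Orton}: service 897 + fixed 87 = 984
(All 7 nonempty subsets were checked; Orton and Dover is lowest.)

Open Orton and Dover; minimum total cost 759.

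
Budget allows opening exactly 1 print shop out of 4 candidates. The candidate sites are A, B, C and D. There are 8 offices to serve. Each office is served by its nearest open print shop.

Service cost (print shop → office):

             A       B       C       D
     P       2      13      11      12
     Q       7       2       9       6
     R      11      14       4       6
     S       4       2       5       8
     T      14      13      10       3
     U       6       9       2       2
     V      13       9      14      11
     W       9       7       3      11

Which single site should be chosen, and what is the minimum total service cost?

Choose C only; total service cost 58.

With exactly 1 open, each office uses its cheapest among the chosen.
{C}: P→C 11, Q→C 9, R→C 4, S→C 5, T→C 10, U→C 2, V→C 14, W→C 3. Service cost 58.
{D}: service cost 59
{A}: service cost 66
Among all 4 size-1 choices, {C} is lowest.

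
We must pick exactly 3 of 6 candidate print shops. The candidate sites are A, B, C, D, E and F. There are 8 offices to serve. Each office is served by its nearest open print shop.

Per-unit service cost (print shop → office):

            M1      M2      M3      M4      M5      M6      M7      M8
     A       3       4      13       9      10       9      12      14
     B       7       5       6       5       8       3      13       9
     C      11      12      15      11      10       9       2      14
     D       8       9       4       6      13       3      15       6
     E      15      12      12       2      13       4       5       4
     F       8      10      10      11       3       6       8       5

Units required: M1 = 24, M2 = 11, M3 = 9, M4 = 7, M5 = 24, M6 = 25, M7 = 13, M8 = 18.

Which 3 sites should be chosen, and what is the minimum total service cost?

With exactly 3 open, each office uses its cheapest among the chosen.
{A, E, F}: M1→A 3·24=72, M2→A 4·11=44, M3→F 10·9=90, M4→E 2·7=14, M5→F 3·24=72, M6→E 4·25=100, M7→E 5·13=65, M8→E 4·18=72. Service cost 529.
{A, D, F}: service cost 535
{A, B, F}: service cost 546
Among all 20 size-3 choices, {A, E, F} is lowest.

Choose A, E and F; total service cost 529.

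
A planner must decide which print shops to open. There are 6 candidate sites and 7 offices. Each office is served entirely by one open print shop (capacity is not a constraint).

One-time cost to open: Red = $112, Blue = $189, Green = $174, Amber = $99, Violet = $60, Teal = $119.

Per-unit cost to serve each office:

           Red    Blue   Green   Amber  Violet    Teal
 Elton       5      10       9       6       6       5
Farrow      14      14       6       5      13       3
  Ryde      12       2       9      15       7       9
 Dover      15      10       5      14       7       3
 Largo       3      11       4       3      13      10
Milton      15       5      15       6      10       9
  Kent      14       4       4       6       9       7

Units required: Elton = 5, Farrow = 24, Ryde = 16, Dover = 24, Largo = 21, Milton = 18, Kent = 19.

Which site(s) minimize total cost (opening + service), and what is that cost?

For any fixed open set, each office goes to its cheapest open site; total = fixed + service.
{Amber, Teal}: Elton→Teal 5·5=25, Farrow→Teal 3·24=72, Ryde→Teal 9·16=144, Dover→Teal 3·24=72, Largo→Amber 3·21=63, Milton→Amber 6·18=108, Kent→Amber 6·19=114. Service 598; fixed 218; total 816.
{Blue, Amber, Teal}: service 430 + fixed 407 = 837
{Amber, Violet, Teal}: service 566 + fixed 278 = 844
{Red, Blue, Green, Amber, Violet, Teal}: service 430 + fixed 753 = 1183
No other subset beats 816.

Open Amber and Teal; minimum total cost 816.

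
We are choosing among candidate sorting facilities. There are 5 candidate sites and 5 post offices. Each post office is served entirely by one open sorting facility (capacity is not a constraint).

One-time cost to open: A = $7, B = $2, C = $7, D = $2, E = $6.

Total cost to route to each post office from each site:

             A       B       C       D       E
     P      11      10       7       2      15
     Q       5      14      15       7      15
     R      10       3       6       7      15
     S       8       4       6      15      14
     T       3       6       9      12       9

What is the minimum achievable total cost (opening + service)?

For any fixed open set, each post office goes to its cheapest open site; total = fixed + service.
{B, D}: P→D 2, Q→D 7, R→B 3, S→B 4, T→B 6. Service 22; fixed 4; total 26.
{A, B, D}: P→D 2, Q→A 5, R→B 3, S→B 4, T→A 3. Service 17; fixed 11; total 28.
{B, D, E}: service 22 + fixed 10 = 32
{A, B, C, D, E}: P→D 2, Q→A 5, R→B 3, S→B 4, T→A 3. Service 17; fixed 24; total 41.
No other subset beats 26.

Minimum total cost: 26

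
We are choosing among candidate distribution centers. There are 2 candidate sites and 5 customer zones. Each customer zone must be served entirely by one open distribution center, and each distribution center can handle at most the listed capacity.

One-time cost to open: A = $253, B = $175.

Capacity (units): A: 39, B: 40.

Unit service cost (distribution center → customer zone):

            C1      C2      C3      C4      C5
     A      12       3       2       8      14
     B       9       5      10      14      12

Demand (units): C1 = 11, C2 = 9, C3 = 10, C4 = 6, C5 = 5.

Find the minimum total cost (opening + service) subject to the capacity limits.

Minimum total cost: 682

Open {A, B}: C1→B 9·11=99, C2→A 3·9=27, C3→A 2·10=20, C4→A 8·6=48, C5→B 12·5=60.
Loads: A carries 25/39, B carries 16/40. Service 254; fixed 428; total 682.
Next best feasible plan costs 692.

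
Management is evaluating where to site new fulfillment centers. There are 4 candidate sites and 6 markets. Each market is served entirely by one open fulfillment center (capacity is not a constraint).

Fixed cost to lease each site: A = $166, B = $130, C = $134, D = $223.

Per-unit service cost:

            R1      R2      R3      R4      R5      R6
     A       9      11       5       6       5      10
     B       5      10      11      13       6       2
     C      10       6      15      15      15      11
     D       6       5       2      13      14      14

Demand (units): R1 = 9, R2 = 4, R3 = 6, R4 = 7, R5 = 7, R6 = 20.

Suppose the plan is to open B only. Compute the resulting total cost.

Total cost: 454

Each market is assigned to its cheapest site among the open ones.
{B}: R1→B 5·9=45, R2→B 10·4=40, R3→B 11·6=66, R4→B 13·7=91, R5→B 6·7=42, R6→B 2·20=40. Service 324; fixed 130; total 454.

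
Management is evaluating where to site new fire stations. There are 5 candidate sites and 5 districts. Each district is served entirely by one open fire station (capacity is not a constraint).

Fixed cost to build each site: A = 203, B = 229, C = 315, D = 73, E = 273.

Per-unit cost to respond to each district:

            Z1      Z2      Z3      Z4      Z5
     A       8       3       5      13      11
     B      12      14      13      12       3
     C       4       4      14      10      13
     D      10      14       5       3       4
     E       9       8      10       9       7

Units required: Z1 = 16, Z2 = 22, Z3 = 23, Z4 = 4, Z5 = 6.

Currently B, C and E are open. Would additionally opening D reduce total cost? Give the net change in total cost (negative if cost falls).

Current service cost with {B, C, E}: 436.
Adding D: each district re-picks its cheapest; new service cost 297, saving 139.
Extra fixed cost: 73. Net change = 73 − 139 = -66.
(Totals: 1253 → 1187.)

Yes — net change −66 (cost falls by 66).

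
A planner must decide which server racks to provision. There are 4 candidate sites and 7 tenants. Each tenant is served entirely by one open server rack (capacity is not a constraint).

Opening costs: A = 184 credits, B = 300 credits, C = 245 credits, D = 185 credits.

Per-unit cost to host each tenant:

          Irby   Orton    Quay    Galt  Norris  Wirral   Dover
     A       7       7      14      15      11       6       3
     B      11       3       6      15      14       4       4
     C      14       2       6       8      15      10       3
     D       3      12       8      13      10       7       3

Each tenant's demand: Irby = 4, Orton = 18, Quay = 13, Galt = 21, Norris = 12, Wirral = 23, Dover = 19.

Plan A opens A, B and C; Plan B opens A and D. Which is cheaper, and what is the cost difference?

Plan A: {A, B, C}: Irby→A 7·4=28, Orton→C 2·18=36, Quay→B 6·13=78, Galt→C 8·21=168, Norris→A 11·12=132, Wirral→B 4·23=92, Dover→A 3·19=57. Service 591; fixed 729; total 1320.
Plan B: {A, D}: Irby→D 3·4=12, Orton→A 7·18=126, Quay→D 8·13=104, Galt→D 13·21=273, Norris→D 10·12=120, Wirral→A 6·23=138, Dover→A 3·19=57. Service 830; fixed 369; total 1199.
Difference: |1320 − 1199| = 121.

Plan B is cheaper by 121.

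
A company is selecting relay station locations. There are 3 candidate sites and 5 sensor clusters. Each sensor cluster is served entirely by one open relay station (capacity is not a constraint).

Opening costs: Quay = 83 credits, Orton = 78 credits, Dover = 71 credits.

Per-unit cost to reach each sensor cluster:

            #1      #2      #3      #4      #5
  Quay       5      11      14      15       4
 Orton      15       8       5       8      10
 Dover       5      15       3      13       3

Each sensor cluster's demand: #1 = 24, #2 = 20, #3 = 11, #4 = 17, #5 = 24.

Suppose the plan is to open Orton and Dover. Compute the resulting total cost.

Each sensor cluster is assigned to its cheapest site among the open ones.
{Orton, Dover}: #1→Dover 5·24=120, #2→Orton 8·20=160, #3→Dover 3·11=33, #4→Orton 8·17=136, #5→Dover 3·24=72. Service 521; fixed 149; total 670.

Total cost: 670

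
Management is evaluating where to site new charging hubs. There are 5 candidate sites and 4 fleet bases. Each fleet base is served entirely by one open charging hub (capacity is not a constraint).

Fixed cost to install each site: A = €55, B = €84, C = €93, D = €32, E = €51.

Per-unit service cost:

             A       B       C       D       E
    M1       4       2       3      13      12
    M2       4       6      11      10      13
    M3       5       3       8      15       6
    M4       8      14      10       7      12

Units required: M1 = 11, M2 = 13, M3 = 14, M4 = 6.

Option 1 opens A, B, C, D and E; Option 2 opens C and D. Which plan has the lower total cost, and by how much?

Option 1: {A, B, C, D, E}: M1→B 2·11=22, M2→A 4·13=52, M3→B 3·14=42, M4→D 7·6=42. Service 158; fixed 315; total 473.
Option 2: {C, D}: M1→C 3·11=33, M2→D 10·13=130, M3→C 8·14=112, M4→D 7·6=42. Service 317; fixed 125; total 442.
Difference: |473 − 442| = 31.

Option 2 is cheaper by 31.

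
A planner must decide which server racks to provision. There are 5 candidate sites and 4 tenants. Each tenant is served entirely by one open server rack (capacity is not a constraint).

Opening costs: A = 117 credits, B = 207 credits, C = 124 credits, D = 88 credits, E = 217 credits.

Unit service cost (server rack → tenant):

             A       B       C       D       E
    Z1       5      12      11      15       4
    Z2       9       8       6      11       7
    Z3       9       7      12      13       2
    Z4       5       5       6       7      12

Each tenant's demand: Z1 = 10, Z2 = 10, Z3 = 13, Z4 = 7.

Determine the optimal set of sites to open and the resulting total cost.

Open A only; minimum total cost 409.

For any fixed open set, each tenant goes to its cheapest open site; total = fixed + service.
{A}: Z1→A 5·10=50, Z2→A 9·10=90, Z3→A 9·13=117, Z4→A 5·7=35. Service 292; fixed 117; total 409.
{E}: Z1→E 4·10=40, Z2→E 7·10=70, Z3→E 2·13=26, Z4→E 12·7=84. Service 220; fixed 217; total 437.
{D, E}: Z1→E 4·10=40, Z2→E 7·10=70, Z3→E 2·13=26, Z4→D 7·7=49. Service 185; fixed 305; total 490.
{A, B, C, D, E}: Z1→E 4·10=40, Z2→C 6·10=60, Z3→E 2·13=26, Z4→A 5·7=35. Service 161; fixed 753; total 914.
No other subset beats 409.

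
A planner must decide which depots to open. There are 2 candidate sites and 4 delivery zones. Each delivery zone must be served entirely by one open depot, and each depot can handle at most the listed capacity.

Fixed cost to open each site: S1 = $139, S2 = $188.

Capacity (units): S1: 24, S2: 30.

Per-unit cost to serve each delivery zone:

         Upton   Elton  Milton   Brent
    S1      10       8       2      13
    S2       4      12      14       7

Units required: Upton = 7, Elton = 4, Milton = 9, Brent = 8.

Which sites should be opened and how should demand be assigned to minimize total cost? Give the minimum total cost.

Open {S2}: Upton→S2 4·7=28, Elton→S2 12·4=48, Milton→S2 14·9=126, Brent→S2 7·8=56.
Loads: S2 carries 28/30. Service 258; fixed 188; total 446.
Next best feasible plan costs 461.

Minimum total cost: 446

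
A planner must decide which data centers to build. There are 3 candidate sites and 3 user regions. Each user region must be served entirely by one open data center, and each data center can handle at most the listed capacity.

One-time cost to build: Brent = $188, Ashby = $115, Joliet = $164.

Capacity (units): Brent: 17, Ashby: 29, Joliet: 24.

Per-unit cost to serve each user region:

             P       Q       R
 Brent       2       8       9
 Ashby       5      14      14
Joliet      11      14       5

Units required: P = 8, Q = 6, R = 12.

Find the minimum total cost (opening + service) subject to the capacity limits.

Open {Ashby}: P→Ashby 5·8=40, Q→Ashby 14·6=84, R→Ashby 14·12=168.
Loads: Ashby carries 26/29. Service 292; fixed 115; total 407.
Next best feasible plan costs 463.

Minimum total cost: 407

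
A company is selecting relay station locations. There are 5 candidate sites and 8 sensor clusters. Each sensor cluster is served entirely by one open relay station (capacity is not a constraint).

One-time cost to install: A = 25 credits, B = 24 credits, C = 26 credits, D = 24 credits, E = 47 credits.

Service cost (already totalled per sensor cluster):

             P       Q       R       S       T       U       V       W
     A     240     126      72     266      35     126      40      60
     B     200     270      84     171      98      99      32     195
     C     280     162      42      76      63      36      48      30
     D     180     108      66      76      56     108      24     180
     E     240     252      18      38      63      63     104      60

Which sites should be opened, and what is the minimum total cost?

Open C, D and E; minimum total cost 587.

For any fixed open set, each sensor cluster goes to its cheapest open site; total = fixed + service.
{C, D, E}: P→D 180, Q→D 108, R→E 18, S→E 38, T→D 56, U→C 36, V→D 24, W→C 30. Service 490; fixed 97; total 587.
{A, C, D, E}: service 469 + fixed 122 = 591
{C, D}: service 552 + fixed 50 = 602
{A, B, C, D, E}: service 469 + fixed 146 = 615
No other subset beats 587.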